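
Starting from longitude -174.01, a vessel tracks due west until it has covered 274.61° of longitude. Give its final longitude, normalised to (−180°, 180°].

-88.62°

Start at -174.01°; shift −274.61° → -448.62°.
-448.62° lies outside (−180°, 180°]; add 360° → -88.62°.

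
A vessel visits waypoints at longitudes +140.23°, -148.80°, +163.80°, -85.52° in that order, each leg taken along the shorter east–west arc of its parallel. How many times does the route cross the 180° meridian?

3

Leg 1: +140.23° → -148.80°, shortest Δλ = 70.97° (east) — crosses 180°.
Leg 2: -148.80° → +163.80°, shortest Δλ = -47.4° (west) — crosses 180°.
Leg 3: +163.80° → -85.52°, shortest Δλ = 110.68° (east) — crosses 180°.
Total crossings: 3.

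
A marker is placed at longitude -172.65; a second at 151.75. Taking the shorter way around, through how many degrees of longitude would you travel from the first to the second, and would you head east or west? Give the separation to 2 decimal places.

Raw difference: 151.75 − -172.65 = 324.4°.
Normalise into (−180°, 180°]: 324.4° − 360° = -35.6°.
Negative ⇒ the second point lies to the west; separation 35.60°.

35.60° west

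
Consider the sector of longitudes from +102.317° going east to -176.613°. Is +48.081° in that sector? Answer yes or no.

No

Band width going east from +102.317° to -176.613°: ((-176.613 − 102.317) mod 360) = 81.070°.
Offset of +48.081° east of the west edge: ((48.081 − 102.317) mod 360) = 305.764°.
305.764° > 81.070° ⇒ outside.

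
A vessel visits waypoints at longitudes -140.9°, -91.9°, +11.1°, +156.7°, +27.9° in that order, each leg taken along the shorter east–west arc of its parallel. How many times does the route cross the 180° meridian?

0

Leg 1: -140.9° → -91.9°, shortest Δλ = 49.0° (east) — does not cross 180°.
Leg 2: -91.9° → +11.1°, shortest Δλ = 103.0° (east) — does not cross 180°.
Leg 3: +11.1° → +156.7°, shortest Δλ = 145.6° (east) — does not cross 180°.
Leg 4: +156.7° → +27.9°, shortest Δλ = -128.8° (west) — does not cross 180°.
Total crossings: 0.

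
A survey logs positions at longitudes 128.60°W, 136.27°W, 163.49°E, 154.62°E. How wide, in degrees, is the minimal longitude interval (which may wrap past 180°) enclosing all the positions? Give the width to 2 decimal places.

76.78°

Sort the longitudes: -136.27°, -128.60°, +154.62°, +163.49°.
Eastward gaps between consecutive values (wrapping around): 7.67°, 283.22°, 8.87°, 60.24°.
Largest gap = 283.22° ⇒ minimal covering band is its complement: 360° − 283.22° = 76.78°.
Band runs from +154.62° eastward to -128.60°, crossing the antimeridian.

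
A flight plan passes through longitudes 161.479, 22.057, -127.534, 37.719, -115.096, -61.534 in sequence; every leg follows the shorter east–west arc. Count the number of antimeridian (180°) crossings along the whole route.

Leg 1: +161.479° → +22.057°, shortest Δλ = -139.422° (west) — does not cross 180°.
Leg 2: +22.057° → -127.534°, shortest Δλ = -149.591° (west) — does not cross 180°.
Leg 3: -127.534° → +37.719°, shortest Δλ = 165.253° (east) — does not cross 180°.
Leg 4: +37.719° → -115.096°, shortest Δλ = -152.815° (west) — does not cross 180°.
Leg 5: -115.096° → -61.534°, shortest Δλ = 53.562° (east) — does not cross 180°.
Total crossings: 0.

0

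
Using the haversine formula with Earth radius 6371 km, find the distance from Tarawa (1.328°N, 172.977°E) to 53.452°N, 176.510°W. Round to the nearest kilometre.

5876 km

Δλ = -176.510 − 172.977 = -349.487°; wrapped into (−180°, 180°]: 10.513°.
Δφ = 53.452 − 1.328 = 52.124°.
a = sin²(Δφ/2) + cos φ₁ · cos φ₂ · sin²(Δλ/2) = 0.198019.
c = 2·atan2(√a, √(1−a)) = 0.92233 rad → d = 6371·c ≈ 5876.19 km.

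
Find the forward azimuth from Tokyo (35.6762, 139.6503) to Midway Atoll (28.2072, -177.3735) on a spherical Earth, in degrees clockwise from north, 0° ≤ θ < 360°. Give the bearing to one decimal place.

89.2°

Δλ = -177.3735 − 139.6503 = -317.0238°; wrapped into (−180°, 180°]: 42.9762°.
θ = atan2( sin Δλ · cos φ₂ , cos φ₁ · sin φ₂ − sin φ₁ · cos φ₂ · cos Δλ )
  = atan2(0.60074, 0.00793) = 89.243° → normalised to [0°, 360°): 89.243°.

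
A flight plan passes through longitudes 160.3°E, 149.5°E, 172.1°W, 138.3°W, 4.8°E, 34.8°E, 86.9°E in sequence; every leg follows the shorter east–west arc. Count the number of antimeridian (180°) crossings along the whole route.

Leg 1: +160.3° → +149.5°, shortest Δλ = -10.8° (west) — does not cross 180°.
Leg 2: +149.5° → -172.1°, shortest Δλ = 38.4° (east) — crosses 180°.
Leg 3: -172.1° → -138.3°, shortest Δλ = 33.8° (east) — does not cross 180°.
Leg 4: -138.3° → +4.8°, shortest Δλ = 143.1° (east) — does not cross 180°.
Leg 5: +4.8° → +34.8°, shortest Δλ = 30.0° (east) — does not cross 180°.
Leg 6: +34.8° → +86.9°, shortest Δλ = 52.1° (east) — does not cross 180°.
Total crossings: 1.

1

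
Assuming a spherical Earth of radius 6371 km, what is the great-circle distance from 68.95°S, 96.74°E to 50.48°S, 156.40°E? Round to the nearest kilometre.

3708 km

Δλ = 156.40 − 96.74 = 59.66°.
Δφ = -50.48 − -68.95 = 18.47°.
a = sin²(Δφ/2) + cos φ₁ · cos φ₂ · sin²(Δλ/2) = 0.082310.
c = 2·atan2(√a, √(1−a)) = 0.58197 rad → d = 6371·c ≈ 3707.75 km.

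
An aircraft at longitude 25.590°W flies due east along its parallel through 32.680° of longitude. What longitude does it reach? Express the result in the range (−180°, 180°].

Start at -25.590°; shift +32.680° → +7.090°.
+7.090° already lies in (−180°, 180°].

7.090°E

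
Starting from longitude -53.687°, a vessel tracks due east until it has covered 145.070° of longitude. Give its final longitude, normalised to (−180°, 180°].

Start at -53.687°; shift +145.070° → +91.383°.
+91.383° already lies in (−180°, 180°].

+91.383°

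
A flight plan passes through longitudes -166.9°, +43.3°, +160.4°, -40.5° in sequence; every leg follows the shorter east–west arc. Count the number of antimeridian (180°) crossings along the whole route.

Leg 1: -166.9° → +43.3°, shortest Δλ = -149.8° (west) — crosses 180°.
Leg 2: +43.3° → +160.4°, shortest Δλ = 117.1° (east) — does not cross 180°.
Leg 3: +160.4° → -40.5°, shortest Δλ = 159.1° (east) — crosses 180°.
Total crossings: 2.

2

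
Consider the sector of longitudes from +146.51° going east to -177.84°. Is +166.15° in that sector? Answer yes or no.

Band width going east from +146.51° to -177.84°: ((-177.84 − 146.51) mod 360) = 35.65°.
Offset of +166.15° east of the west edge: ((166.15 − 146.51) mod 360) = 19.64°.
19.64° ≤ 35.65° ⇒ inside.

Yes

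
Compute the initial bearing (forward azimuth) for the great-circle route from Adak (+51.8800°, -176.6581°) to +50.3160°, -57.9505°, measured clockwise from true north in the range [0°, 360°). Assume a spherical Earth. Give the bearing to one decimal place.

38.0°

Δλ = -57.9505 − -176.6581 = 118.7076°.
θ = atan2( sin Δλ · cos φ₂ , cos φ₁ · sin φ₂ − sin φ₁ · cos φ₂ · cos Δλ )
  = atan2(0.56006, 0.71637) = 38.018° → normalised to [0°, 360°): 38.018°.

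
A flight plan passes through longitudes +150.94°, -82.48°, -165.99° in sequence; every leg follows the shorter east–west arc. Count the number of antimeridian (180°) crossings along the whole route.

Leg 1: +150.94° → -82.48°, shortest Δλ = 126.58° (east) — crosses 180°.
Leg 2: -82.48° → -165.99°, shortest Δλ = -83.51° (west) — does not cross 180°.
Total crossings: 1.

1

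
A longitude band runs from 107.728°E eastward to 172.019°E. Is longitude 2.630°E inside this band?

Band width going east from +107.728° to +172.019°: ((172.019 − 107.728) mod 360) = 64.291°.
Offset of +2.630° east of the west edge: ((2.630 − 107.728) mod 360) = 254.902°.
254.902° > 64.291° ⇒ outside.

No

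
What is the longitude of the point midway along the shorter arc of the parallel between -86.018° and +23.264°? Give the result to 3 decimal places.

Signed shortest Δλ from -86.018° to +23.264° is +109.282°.
Midpoint longitude = -86.018° + (+109.282°)/2 = -86.018° + 54.641° = -31.377°.

-31.377°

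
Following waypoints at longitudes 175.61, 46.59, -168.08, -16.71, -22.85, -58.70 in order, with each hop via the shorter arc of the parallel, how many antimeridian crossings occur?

Leg 1: +175.61° → +46.59°, shortest Δλ = -129.02° (west) — does not cross 180°.
Leg 2: +46.59° → -168.08°, shortest Δλ = 145.33° (east) — crosses 180°.
Leg 3: -168.08° → -16.71°, shortest Δλ = 151.37° (east) — does not cross 180°.
Leg 4: -16.71° → -22.85°, shortest Δλ = -6.14° (west) — does not cross 180°.
Leg 5: -22.85° → -58.70°, shortest Δλ = -35.85° (west) — does not cross 180°.
Total crossings: 1.

1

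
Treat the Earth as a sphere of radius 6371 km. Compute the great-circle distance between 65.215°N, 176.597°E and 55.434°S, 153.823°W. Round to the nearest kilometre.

13648 km

Δλ = -153.823 − 176.597 = -330.420°; wrapped into (−180°, 180°]: 29.580°.
Δφ = -55.434 − 65.215 = -120.649°.
a = sin²(Δφ/2) + cos φ₁ · cos φ₂ · sin²(Δλ/2) = 0.770388.
c = 2·atan2(√a, √(1−a)) = 2.14216 rad → d = 6371·c ≈ 13647.67 km.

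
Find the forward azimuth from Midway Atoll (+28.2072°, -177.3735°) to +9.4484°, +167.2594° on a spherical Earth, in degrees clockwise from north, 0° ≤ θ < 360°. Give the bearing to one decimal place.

Δλ = 167.2594 − -177.3735 = 344.6329°; wrapped into (−180°, 180°]: -15.3671°.
θ = atan2( sin Δλ · cos φ₂ , cos φ₁ · sin φ₂ − sin φ₁ · cos φ₂ · cos Δλ )
  = atan2(-0.26141, -0.30492) = -139.393° → normalised to [0°, 360°): 220.607°.

220.6°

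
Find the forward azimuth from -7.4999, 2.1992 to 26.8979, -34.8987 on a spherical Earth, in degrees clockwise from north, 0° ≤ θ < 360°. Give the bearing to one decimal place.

315.2°

Δλ = -34.8987 − 2.1992 = -37.0979°.
θ = atan2( sin Δλ · cos φ₂ , cos φ₁ · sin φ₂ − sin φ₁ · cos φ₂ · cos Δλ )
  = atan2(-0.53792, 0.54138) = -44.817° → normalised to [0°, 360°): 315.183°.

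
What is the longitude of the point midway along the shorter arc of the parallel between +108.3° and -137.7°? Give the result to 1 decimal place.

+165.3°

Signed shortest Δλ from +108.3° to -137.7° is +114.0°.
Midpoint longitude = +108.3° + (+114.0°)/2 = +108.3° + 57.0° = +165.3°.
(The naïve average (+108.3 + -137.7)/2 = -14.7° is on the wrong side of the globe.)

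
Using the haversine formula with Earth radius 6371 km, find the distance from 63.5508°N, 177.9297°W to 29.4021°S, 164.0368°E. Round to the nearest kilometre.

Δλ = 164.0368 − -177.9297 = 341.9665°; wrapped into (−180°, 180°]: -18.0335°.
Δφ = -29.4021 − 63.5508 = -92.9529°.
a = sin²(Δφ/2) + cos φ₁ · cos φ₂ · sin²(Δλ/2) = 0.535288.
c = 2·atan2(√a, √(1−a)) = 1.64143 rad → d = 6371·c ≈ 10457.56 km.

10458 km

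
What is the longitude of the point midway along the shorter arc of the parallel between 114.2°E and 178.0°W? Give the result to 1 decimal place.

Signed shortest Δλ from +114.2° to -178.0° is +67.8°.
Midpoint longitude = +114.2° + (+67.8°)/2 = +114.2° + 33.9° = +148.1°.
(The naïve average (+114.2 + -178.0)/2 = -31.9° is on the wrong side of the globe.)

148.1°E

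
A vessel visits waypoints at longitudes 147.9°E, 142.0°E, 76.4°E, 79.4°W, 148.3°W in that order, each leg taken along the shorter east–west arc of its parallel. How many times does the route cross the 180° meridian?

0

Leg 1: +147.9° → +142.0°, shortest Δλ = -5.9° (west) — does not cross 180°.
Leg 2: +142.0° → +76.4°, shortest Δλ = -65.6° (west) — does not cross 180°.
Leg 3: +76.4° → -79.4°, shortest Δλ = -155.8° (west) — does not cross 180°.
Leg 4: -79.4° → -148.3°, shortest Δλ = -68.9° (west) — does not cross 180°.
Total crossings: 0.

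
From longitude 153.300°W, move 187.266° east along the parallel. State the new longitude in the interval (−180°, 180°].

33.966°E

Start at -153.300°; shift +187.266° → +33.966°.
+33.966° already lies in (−180°, 180°].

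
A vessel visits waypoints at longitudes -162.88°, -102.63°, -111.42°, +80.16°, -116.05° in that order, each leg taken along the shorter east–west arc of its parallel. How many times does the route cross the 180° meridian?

2

Leg 1: -162.88° → -102.63°, shortest Δλ = 60.25° (east) — does not cross 180°.
Leg 2: -102.63° → -111.42°, shortest Δλ = -8.79° (west) — does not cross 180°.
Leg 3: -111.42° → +80.16°, shortest Δλ = -168.42° (west) — crosses 180°.
Leg 4: +80.16° → -116.05°, shortest Δλ = 163.79° (east) — crosses 180°.
Total crossings: 2.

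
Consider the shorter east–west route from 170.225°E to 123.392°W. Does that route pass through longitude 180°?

Yes

Naïve |-123.392 − 170.225| = 293.617° > 180°, so the shorter arc goes the other way round — across 180°.
Signed shortest Δλ = ((-123.392 − 170.225 + 180) mod 360) − 180 = 66.383°.
Going east by 66.383° from +170.225° passes through 180° before reaching -123.392°.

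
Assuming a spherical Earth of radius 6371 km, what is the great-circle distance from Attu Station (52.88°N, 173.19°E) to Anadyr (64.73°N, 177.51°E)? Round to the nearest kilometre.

Δλ = 177.51 − 173.19 = 4.32°.
Δφ = 64.73 − 52.88 = 11.85°.
a = sin²(Δφ/2) + cos φ₁ · cos φ₂ · sin²(Δλ/2) = 0.011022.
c = 2·atan2(√a, √(1−a)) = 0.21036 rad → d = 6371·c ≈ 1340.18 km.

1340 km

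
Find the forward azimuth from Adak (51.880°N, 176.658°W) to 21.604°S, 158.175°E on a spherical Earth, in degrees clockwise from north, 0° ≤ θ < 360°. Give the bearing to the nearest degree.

204°

Δλ = 158.175 − -176.658 = 334.833°; wrapped into (−180°, 180°]: -25.167°.
θ = atan2( sin Δλ · cos φ₂ , cos φ₁ · sin φ₂ − sin φ₁ · cos φ₂ · cos Δλ )
  = atan2(-0.39538, -0.88931) = -156.030° → normalised to [0°, 360°): 203.970°.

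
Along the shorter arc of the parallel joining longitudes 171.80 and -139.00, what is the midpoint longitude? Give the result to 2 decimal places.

-163.60°

Signed shortest Δλ from +171.80° to -139.00° is +49.20°.
Midpoint longitude = +171.80° + (+49.20°)/2 = +171.80° + 24.60° = +196.40°.
Normalise into (−180°, 180°]: -163.60°.
(The naïve average (+171.80 + -139.00)/2 = 16.4° is on the wrong side of the globe.)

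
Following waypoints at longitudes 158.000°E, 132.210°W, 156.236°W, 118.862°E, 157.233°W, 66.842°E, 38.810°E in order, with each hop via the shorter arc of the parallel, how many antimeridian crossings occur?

Leg 1: +158.000° → -132.210°, shortest Δλ = 69.79° (east) — crosses 180°.
Leg 2: -132.210° → -156.236°, shortest Δλ = -24.026° (west) — does not cross 180°.
Leg 3: -156.236° → +118.862°, shortest Δλ = -84.902° (west) — crosses 180°.
Leg 4: +118.862° → -157.233°, shortest Δλ = 83.905° (east) — crosses 180°.
Leg 5: -157.233° → +66.842°, shortest Δλ = -135.925° (west) — crosses 180°.
Leg 6: +66.842° → +38.810°, shortest Δλ = -28.032° (west) — does not cross 180°.
Total crossings: 4.

4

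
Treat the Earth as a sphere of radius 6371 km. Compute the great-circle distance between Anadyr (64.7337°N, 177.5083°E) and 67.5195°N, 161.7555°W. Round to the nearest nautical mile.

528 nmi

Δλ = -161.7555 − 177.5083 = -339.2638°; wrapped into (−180°, 180°]: 20.7362°.
Δφ = 67.5195 − 64.7337 = 2.7858°.
a = sin²(Δφ/2) + cos φ₁ · cos φ₂ · sin²(Δλ/2) = 0.005877.
c = 2·atan2(√a, √(1−a)) = 0.15347 rad → d = 6371·c ≈ 977.79 km ≈ 527.96 nmi.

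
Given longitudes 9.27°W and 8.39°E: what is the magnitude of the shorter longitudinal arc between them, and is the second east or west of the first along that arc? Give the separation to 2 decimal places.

17.66° east

Raw difference: 8.39 − -9.27 = 17.66°.
Normalise into (−180°, 180°]: 17.66° stays 17.66°.
Positive ⇒ the second point lies to the east; separation 17.66°.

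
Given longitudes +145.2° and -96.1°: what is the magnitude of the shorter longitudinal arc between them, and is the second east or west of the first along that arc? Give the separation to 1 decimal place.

118.7° east

Raw difference: -96.1 − 145.2 = -241.3°.
Normalise into (−180°, 180°]: -241.3° + 360° = 118.7°.
Positive ⇒ the second point lies to the east; separation 118.7°.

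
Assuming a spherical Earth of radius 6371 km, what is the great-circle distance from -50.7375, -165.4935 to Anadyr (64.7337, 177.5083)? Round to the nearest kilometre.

Δλ = 177.5083 − -165.4935 = 343.0018°; wrapped into (−180°, 180°]: -16.9982°.
Δφ = 64.7337 − -50.7375 = 115.4712°.
a = sin²(Δφ/2) + cos φ₁ · cos φ₂ · sin²(Δλ/2) = 0.720929.
c = 2·atan2(√a, √(1−a)) = 2.02847 rad → d = 6371·c ≈ 12923.35 km.

12923 km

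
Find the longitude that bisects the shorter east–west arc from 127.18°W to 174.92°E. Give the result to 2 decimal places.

Signed shortest Δλ from -127.18° to +174.92° is -57.90°.
Midpoint longitude = -127.18° + (-57.90°)/2 = -127.18° − 28.95° = -156.13°.
(The naïve average (-127.18 + +174.92)/2 = 23.87° is on the wrong side of the globe.)

156.13°W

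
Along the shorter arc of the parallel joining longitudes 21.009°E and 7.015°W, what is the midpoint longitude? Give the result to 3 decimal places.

Signed shortest Δλ from +21.009° to -7.015° is -28.024°.
Midpoint longitude = +21.009° + (-28.024°)/2 = +21.009° − 14.012° = +6.997°.

6.997°E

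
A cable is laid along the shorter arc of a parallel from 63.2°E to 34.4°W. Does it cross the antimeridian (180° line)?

No

Signed shortest Δλ = ((-34.4 − 63.2 + 180) mod 360) − 180 = -97.6°.
Going west by 97.6° from +63.2° reaches -34.4° without touching 180°.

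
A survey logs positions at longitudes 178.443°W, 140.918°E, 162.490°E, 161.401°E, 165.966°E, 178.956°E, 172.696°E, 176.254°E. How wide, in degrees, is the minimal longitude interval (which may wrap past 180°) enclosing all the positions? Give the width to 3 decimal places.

40.639°

Sort the longitudes: -178.443°, +140.918°, +161.401°, +162.490°, +165.966°, +172.696°, +176.254°, +178.956°.
Eastward gaps between consecutive values (wrapping around): 319.361°, 20.483°, 1.089°, 3.476°, 6.730°, 3.558°, 2.702°, 2.601°.
Largest gap = 319.361° ⇒ minimal covering band is its complement: 360° − 319.361° = 40.639°.
Band runs from +140.918° eastward to -178.443°, crossing the antimeridian.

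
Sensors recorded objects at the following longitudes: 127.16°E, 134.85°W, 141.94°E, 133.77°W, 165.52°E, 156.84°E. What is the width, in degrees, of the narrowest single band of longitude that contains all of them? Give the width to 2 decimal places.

Sort the longitudes: -134.85°, -133.77°, +127.16°, +141.94°, +156.84°, +165.52°.
Eastward gaps between consecutive values (wrapping around): 1.08°, 260.93°, 14.78°, 14.90°, 8.68°, 59.63°.
Largest gap = 260.93° ⇒ minimal covering band is its complement: 360° − 260.93° = 99.07°.
Band runs from +127.16° eastward to -133.77°, crossing the antimeridian.

99.07°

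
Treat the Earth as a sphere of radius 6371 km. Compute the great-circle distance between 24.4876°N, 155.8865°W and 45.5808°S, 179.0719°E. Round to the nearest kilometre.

Δλ = 179.0719 − -155.8865 = 334.9584°; wrapped into (−180°, 180°]: -25.0416°.
Δφ = -45.5808 − 24.4876 = -70.0684°.
a = sin²(Δφ/2) + cos φ₁ · cos φ₂ · sin²(Δλ/2) = 0.359487.
c = 2·atan2(√a, √(1−a)) = 1.28593 rad → d = 6371·c ≈ 8192.68 km.

8193 km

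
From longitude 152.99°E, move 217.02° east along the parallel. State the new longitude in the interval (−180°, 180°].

10.01°E

Start at +152.99°; shift +217.02° → +370.01°.
+370.01° lies outside (−180°, 180°]; subtract 360° → +10.01°.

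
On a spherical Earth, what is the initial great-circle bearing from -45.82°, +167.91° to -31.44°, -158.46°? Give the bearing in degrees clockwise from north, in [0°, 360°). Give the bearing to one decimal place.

Δλ = -158.46 − 167.91 = -326.37°; wrapped into (−180°, 180°]: 33.63°.
θ = atan2( sin Δλ · cos φ₂ , cos φ₁ · sin φ₂ − sin φ₁ · cos φ₂ · cos Δλ )
  = atan2(0.47252, 0.14594) = 72.836° → normalised to [0°, 360°): 72.836°.

72.8°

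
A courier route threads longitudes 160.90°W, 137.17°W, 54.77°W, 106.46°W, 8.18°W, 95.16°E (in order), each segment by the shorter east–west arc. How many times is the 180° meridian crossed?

0

Leg 1: -160.90° → -137.17°, shortest Δλ = 23.73° (east) — does not cross 180°.
Leg 2: -137.17° → -54.77°, shortest Δλ = 82.4° (east) — does not cross 180°.
Leg 3: -54.77° → -106.46°, shortest Δλ = -51.69° (west) — does not cross 180°.
Leg 4: -106.46° → -8.18°, shortest Δλ = 98.28° (east) — does not cross 180°.
Leg 5: -8.18° → +95.16°, shortest Δλ = 103.34° (east) — does not cross 180°.
Total crossings: 0.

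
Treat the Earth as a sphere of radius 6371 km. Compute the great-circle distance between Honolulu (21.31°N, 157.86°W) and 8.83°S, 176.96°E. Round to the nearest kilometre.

Δλ = 176.96 − -157.86 = 334.82°; wrapped into (−180°, 180°]: -25.18°.
Δφ = -8.83 − 21.31 = -30.14°.
a = sin²(Δφ/2) + cos φ₁ · cos φ₂ · sin²(Δλ/2) = 0.111339.
c = 2·atan2(√a, √(1−a)) = 0.68040 rad → d = 6371·c ≈ 4334.81 km.

4335 km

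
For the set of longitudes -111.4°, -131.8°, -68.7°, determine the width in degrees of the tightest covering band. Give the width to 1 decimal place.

63.1°

Sort the longitudes: -131.8°, -111.4°, -68.7°.
Eastward gaps between consecutive values (wrapping around): 20.4°, 42.7°, 296.9°.
Largest gap = 296.9° ⇒ minimal covering band is its complement: 360° − 296.9° = 63.1°.
Band runs from -131.8° eastward to -68.7°.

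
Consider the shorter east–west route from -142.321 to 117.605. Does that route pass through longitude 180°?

Naïve |117.605 − -142.321| = 259.926° > 180°, so the shorter arc goes the other way round — across 180°.
Signed shortest Δλ = ((117.605 − -142.321 + 180) mod 360) − 180 = -100.074°.
Going west by 100.074° from -142.321° passes through 180° before reaching +117.605°.

Yes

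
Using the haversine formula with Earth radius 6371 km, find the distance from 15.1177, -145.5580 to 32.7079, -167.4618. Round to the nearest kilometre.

Δλ = -167.4618 − -145.5580 = -21.9038°.
Δφ = 32.7079 − 15.1177 = 17.5902°.
a = sin²(Δφ/2) + cos φ₁ · cos φ₂ · sin²(Δλ/2) = 0.052699.
c = 2·atan2(√a, √(1−a)) = 0.46326 rad → d = 6371·c ≈ 2951.40 km.

2951 km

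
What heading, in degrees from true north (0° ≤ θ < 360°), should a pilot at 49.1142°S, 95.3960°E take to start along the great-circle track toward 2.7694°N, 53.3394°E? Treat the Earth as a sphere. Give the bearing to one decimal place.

311.5°

Δλ = 53.3394 − 95.3960 = -42.0566°.
θ = atan2( sin Δλ · cos φ₂ , cos φ₁ · sin φ₂ − sin φ₁ · cos φ₂ · cos Δλ )
  = atan2(-0.66908, 0.59230) = -48.483° → normalised to [0°, 360°): 311.517°.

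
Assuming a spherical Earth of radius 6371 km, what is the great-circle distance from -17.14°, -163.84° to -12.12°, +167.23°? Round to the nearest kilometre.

3159 km

Δλ = 167.23 − -163.84 = 331.07°; wrapped into (−180°, 180°]: -28.93°.
Δφ = -12.12 − -17.14 = 5.02°.
a = sin²(Δφ/2) + cos φ₁ · cos φ₂ · sin²(Δλ/2) = 0.060212.
c = 2·atan2(√a, √(1−a)) = 0.49583 rad → d = 6371·c ≈ 3158.91 km.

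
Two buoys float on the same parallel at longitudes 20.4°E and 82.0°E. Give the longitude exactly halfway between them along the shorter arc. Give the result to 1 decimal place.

Signed shortest Δλ from +20.4° to +82.0° is +61.6°.
Midpoint longitude = +20.4° + (+61.6°)/2 = +20.4° + 30.8° = +51.2°.

51.2°E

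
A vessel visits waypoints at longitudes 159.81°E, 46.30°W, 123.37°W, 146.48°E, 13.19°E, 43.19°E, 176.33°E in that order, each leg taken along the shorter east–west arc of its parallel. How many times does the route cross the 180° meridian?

2

Leg 1: +159.81° → -46.30°, shortest Δλ = 153.89° (east) — crosses 180°.
Leg 2: -46.30° → -123.37°, shortest Δλ = -77.07° (west) — does not cross 180°.
Leg 3: -123.37° → +146.48°, shortest Δλ = -90.15° (west) — crosses 180°.
Leg 4: +146.48° → +13.19°, shortest Δλ = -133.29° (west) — does not cross 180°.
Leg 5: +13.19° → +43.19°, shortest Δλ = 30.0° (east) — does not cross 180°.
Leg 6: +43.19° → +176.33°, shortest Δλ = 133.14° (east) — does not cross 180°.
Total crossings: 2.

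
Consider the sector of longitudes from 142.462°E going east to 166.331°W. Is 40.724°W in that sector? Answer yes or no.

Band width going east from +142.462° to -166.331°: ((-166.331 − 142.462) mod 360) = 51.207°.
Offset of -40.724° east of the west edge: ((-40.724 − 142.462) mod 360) = 176.814°.
176.814° > 51.207° ⇒ outside.

No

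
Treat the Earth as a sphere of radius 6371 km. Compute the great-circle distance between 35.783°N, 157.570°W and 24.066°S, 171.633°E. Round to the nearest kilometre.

Δλ = 171.633 − -157.570 = 329.203°; wrapped into (−180°, 180°]: -30.797°.
Δφ = -24.066 − 35.783 = -59.849°.
a = sin²(Δφ/2) + cos φ₁ · cos φ₂ · sin²(Δλ/2) = 0.301085.
c = 2·atan2(√a, √(1−a)) = 1.16165 rad → d = 6371·c ≈ 7400.85 km.

7401 km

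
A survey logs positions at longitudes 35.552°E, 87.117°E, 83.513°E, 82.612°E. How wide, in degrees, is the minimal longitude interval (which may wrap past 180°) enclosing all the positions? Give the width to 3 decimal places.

51.565°

Sort the longitudes: +35.552°, +82.612°, +83.513°, +87.117°.
Eastward gaps between consecutive values (wrapping around): 47.060°, 0.901°, 3.604°, 308.435°.
Largest gap = 308.435° ⇒ minimal covering band is its complement: 360° − 308.435° = 51.565°.
Band runs from +35.552° eastward to +87.117°.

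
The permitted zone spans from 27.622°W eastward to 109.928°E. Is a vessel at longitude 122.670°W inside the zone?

No

Band width going east from -27.622° to +109.928°: ((109.928 − -27.622) mod 360) = 137.550°.
Offset of -122.670° east of the west edge: ((-122.670 − -27.622) mod 360) = 264.952°.
264.952° > 137.550° ⇒ outside.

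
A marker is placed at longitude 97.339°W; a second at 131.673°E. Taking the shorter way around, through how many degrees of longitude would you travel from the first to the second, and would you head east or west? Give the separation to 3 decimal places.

130.988° west

Raw difference: 131.673 − -97.339 = 229.012°.
Normalise into (−180°, 180°]: 229.012° − 360° = -130.988°.
Negative ⇒ the second point lies to the west; separation 130.988°.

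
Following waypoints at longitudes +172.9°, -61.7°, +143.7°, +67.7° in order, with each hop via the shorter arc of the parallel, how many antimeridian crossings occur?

Leg 1: +172.9° → -61.7°, shortest Δλ = 125.4° (east) — crosses 180°.
Leg 2: -61.7° → +143.7°, shortest Δλ = -154.6° (west) — crosses 180°.
Leg 3: +143.7° → +67.7°, shortest Δλ = -76.0° (west) — does not cross 180°.
Total crossings: 2.

2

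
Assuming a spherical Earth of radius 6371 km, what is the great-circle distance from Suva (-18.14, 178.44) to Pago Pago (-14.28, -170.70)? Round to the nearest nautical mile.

667 nmi

Δλ = -170.70 − 178.44 = -349.14°; wrapped into (−180°, 180°]: 10.86°.
Δφ = -14.28 − -18.14 = 3.86°.
a = sin²(Δφ/2) + cos φ₁ · cos φ₂ · sin²(Δλ/2) = 0.009381.
c = 2·atan2(√a, √(1−a)) = 0.19402 rad → d = 6371·c ≈ 1236.07 km ≈ 667.43 nmi.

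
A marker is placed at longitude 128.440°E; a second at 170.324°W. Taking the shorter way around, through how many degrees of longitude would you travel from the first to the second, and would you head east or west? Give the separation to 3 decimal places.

Raw difference: -170.324 − 128.440 = -298.764°.
Normalise into (−180°, 180°]: -298.764° + 360° = 61.236°.
Positive ⇒ the second point lies to the east; separation 61.236°.

61.236° east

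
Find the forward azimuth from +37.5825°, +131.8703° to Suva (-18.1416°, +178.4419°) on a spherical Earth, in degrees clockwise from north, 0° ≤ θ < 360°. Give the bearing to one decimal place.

Δλ = 178.4419 − 131.8703 = 46.5716°.
θ = atan2( sin Δλ · cos φ₂ , cos φ₁ · sin φ₂ − sin φ₁ · cos φ₂ · cos Δλ )
  = atan2(0.69013, -0.64518) = 133.072° → normalised to [0°, 360°): 133.072°.

133.1°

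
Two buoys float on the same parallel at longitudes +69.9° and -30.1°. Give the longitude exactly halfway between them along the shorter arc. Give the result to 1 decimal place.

+19.9°

Signed shortest Δλ from +69.9° to -30.1° is -100.0°.
Midpoint longitude = +69.9° + (-100.0°)/2 = +69.9° − 50.0° = +19.9°.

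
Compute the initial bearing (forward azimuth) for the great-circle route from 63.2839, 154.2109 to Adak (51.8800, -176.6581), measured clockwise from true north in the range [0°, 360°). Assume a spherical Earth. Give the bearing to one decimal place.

Δλ = -176.6581 − 154.2109 = -330.8690°; wrapped into (−180°, 180°]: 29.1310°.
θ = atan2( sin Δλ · cos φ₂ , cos φ₁ · sin φ₂ − sin φ₁ · cos φ₂ · cos Δλ )
  = atan2(0.30051, -0.12798) = 113.067° → normalised to [0°, 360°): 113.067°.

113.1°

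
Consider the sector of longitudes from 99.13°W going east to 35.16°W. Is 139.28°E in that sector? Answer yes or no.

No

Band width going east from -99.13° to -35.16°: ((-35.16 − -99.13) mod 360) = 63.97°.
Offset of +139.28° east of the west edge: ((139.28 − -99.13) mod 360) = 238.41°.
238.41° > 63.97° ⇒ outside.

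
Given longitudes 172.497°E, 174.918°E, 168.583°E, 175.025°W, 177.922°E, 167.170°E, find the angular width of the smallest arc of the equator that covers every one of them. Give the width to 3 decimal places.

17.805°

Sort the longitudes: -175.025°, +167.170°, +168.583°, +172.497°, +174.918°, +177.922°.
Eastward gaps between consecutive values (wrapping around): 342.195°, 1.413°, 3.914°, 2.421°, 3.004°, 7.053°.
Largest gap = 342.195° ⇒ minimal covering band is its complement: 360° − 342.195° = 17.805°.
Band runs from +167.170° eastward to -175.025°, crossing the antimeridian.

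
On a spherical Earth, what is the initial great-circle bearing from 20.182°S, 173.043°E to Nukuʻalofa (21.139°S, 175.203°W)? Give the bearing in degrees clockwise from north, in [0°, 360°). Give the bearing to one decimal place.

Δλ = -175.203 − 173.043 = -348.246°; wrapped into (−180°, 180°]: 11.754°.
θ = atan2( sin Δλ · cos φ₂ , cos φ₁ · sin φ₂ − sin φ₁ · cos φ₂ · cos Δλ )
  = atan2(0.19000, -0.02345) = 97.036° → normalised to [0°, 360°): 97.036°.

97.0°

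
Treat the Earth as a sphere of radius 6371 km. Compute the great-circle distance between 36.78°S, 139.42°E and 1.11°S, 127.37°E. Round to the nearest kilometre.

Δλ = 127.37 − 139.42 = -12.05°.
Δφ = -1.11 − -36.78 = 35.67°.
a = sin²(Δφ/2) + cos φ₁ · cos φ₂ · sin²(Δλ/2) = 0.102628.
c = 2·atan2(√a, √(1−a)) = 0.65221 rad → d = 6371·c ≈ 4155.23 km.

4155 km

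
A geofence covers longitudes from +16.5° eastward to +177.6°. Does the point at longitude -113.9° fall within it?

No

Band width going east from +16.5° to +177.6°: ((177.6 − 16.5) mod 360) = 161.1°.
Offset of -113.9° east of the west edge: ((-113.9 − 16.5) mod 360) = 229.6°.
229.6° > 161.1° ⇒ outside.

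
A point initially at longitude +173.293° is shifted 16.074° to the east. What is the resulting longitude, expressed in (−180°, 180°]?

Start at +173.293°; shift +16.074° → +189.367°.
+189.367° lies outside (−180°, 180°]; subtract 360° → -170.633°.

-170.633°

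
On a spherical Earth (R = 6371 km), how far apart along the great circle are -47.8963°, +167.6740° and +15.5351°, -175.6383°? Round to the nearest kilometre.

7246 km

Δλ = -175.6383 − 167.6740 = -343.3123°; wrapped into (−180°, 180°]: 16.6877°.
Δφ = 15.5351 − -47.8963 = 63.4314°.
a = sin²(Δφ/2) + cos φ₁ · cos φ₂ · sin²(Δλ/2) = 0.289968.
c = 2·atan2(√a, √(1−a)) = 1.13728 rad → d = 6371·c ≈ 7245.62 km.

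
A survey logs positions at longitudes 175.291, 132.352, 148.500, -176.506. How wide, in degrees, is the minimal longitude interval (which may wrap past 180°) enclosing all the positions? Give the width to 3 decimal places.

51.142°

Sort the longitudes: -176.506°, +132.352°, +148.500°, +175.291°.
Eastward gaps between consecutive values (wrapping around): 308.858°, 16.148°, 26.791°, 8.203°.
Largest gap = 308.858° ⇒ minimal covering band is its complement: 360° − 308.858° = 51.142°.
Band runs from +132.352° eastward to -176.506°, crossing the antimeridian.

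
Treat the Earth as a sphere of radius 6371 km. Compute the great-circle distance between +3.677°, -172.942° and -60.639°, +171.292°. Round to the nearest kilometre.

Δλ = 171.292 − -172.942 = 344.234°; wrapped into (−180°, 180°]: -15.766°.
Δφ = -60.639 − 3.677 = -64.316°.
a = sin²(Δφ/2) + cos φ₁ · cos φ₂ · sin²(Δλ/2) = 0.292500.
c = 2·atan2(√a, √(1−a)) = 1.14285 rad → d = 6371·c ≈ 7281.12 km.

7281 km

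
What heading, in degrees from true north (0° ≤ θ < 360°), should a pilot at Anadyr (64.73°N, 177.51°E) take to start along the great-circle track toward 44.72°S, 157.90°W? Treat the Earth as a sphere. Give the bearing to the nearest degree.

162°

Δλ = -157.90 − 177.51 = -335.41°; wrapped into (−180°, 180°]: 24.59°.
θ = atan2( sin Δλ · cos φ₂ , cos φ₁ · sin φ₂ − sin φ₁ · cos φ₂ · cos Δλ )
  = atan2(0.29568, -0.88466) = 161.519° → normalised to [0°, 360°): 161.519°.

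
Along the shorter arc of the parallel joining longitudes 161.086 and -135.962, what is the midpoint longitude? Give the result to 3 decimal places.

-167.438°

Signed shortest Δλ from +161.086° to -135.962° is +62.952°.
Midpoint longitude = +161.086° + (+62.952°)/2 = +161.086° + 31.476° = +192.562°.
Normalise into (−180°, 180°]: -167.438°.
(The naïve average (+161.086 + -135.962)/2 = 12.562° is on the wrong side of the globe.)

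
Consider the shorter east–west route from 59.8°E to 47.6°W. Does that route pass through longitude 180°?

No

Signed shortest Δλ = ((-47.6 − 59.8 + 180) mod 360) − 180 = -107.4°.
Going west by 107.4° from +59.8° reaches -47.6° without touching 180°.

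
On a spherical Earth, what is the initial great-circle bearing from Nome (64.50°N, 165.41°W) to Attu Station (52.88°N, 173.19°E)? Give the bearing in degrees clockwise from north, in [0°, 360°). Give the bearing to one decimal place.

233.3°

Δλ = 173.19 − -165.41 = 338.60°; wrapped into (−180°, 180°]: -21.40°.
θ = atan2( sin Δλ · cos φ₂ , cos φ₁ · sin φ₂ − sin φ₁ · cos φ₂ · cos Δλ )
  = atan2(-0.22020, -0.16387) = -126.656° → normalised to [0°, 360°): 233.344°.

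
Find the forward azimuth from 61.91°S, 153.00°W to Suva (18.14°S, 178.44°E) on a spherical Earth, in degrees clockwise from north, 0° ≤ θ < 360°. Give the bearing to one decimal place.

322.4°

Δλ = 178.44 − -153.00 = 331.44°; wrapped into (−180°, 180°]: -28.56°.
θ = atan2( sin Δλ · cos φ₂ , cos φ₁ · sin φ₂ − sin φ₁ · cos φ₂ · cos Δλ )
  = atan2(-0.45432, 0.58975) = -37.609° → normalised to [0°, 360°): 322.391°.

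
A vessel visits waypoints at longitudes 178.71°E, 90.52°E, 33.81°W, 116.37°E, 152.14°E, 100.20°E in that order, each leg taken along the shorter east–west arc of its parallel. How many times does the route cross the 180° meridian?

Leg 1: +178.71° → +90.52°, shortest Δλ = -88.19° (west) — does not cross 180°.
Leg 2: +90.52° → -33.81°, shortest Δλ = -124.33° (west) — does not cross 180°.
Leg 3: -33.81° → +116.37°, shortest Δλ = 150.18° (east) — does not cross 180°.
Leg 4: +116.37° → +152.14°, shortest Δλ = 35.77° (east) — does not cross 180°.
Leg 5: +152.14° → +100.20°, shortest Δλ = -51.94° (west) — does not cross 180°.
Total crossings: 0.

0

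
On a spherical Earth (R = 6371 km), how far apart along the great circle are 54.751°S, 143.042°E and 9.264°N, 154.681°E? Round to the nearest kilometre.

7201 km

Δλ = 154.681 − 143.042 = 11.639°.
Δφ = 9.264 − -54.751 = 64.015°.
a = sin²(Δφ/2) + cos φ₁ · cos φ₂ · sin²(Δλ/2) = 0.286788.
c = 2·atan2(√a, √(1−a)) = 1.13026 rad → d = 6371·c ≈ 7200.89 km.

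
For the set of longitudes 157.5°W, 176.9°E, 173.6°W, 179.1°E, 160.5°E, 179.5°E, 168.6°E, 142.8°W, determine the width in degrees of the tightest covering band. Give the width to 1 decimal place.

56.7°

Sort the longitudes: -173.6°, -157.5°, -142.8°, +160.5°, +168.6°, +176.9°, +179.1°, +179.5°.
Eastward gaps between consecutive values (wrapping around): 16.1°, 14.7°, 303.3°, 8.1°, 8.3°, 2.2°, 0.4°, 6.9°.
Largest gap = 303.3° ⇒ minimal covering band is its complement: 360° − 303.3° = 56.7°.
Band runs from +160.5° eastward to -142.8°, crossing the antimeridian.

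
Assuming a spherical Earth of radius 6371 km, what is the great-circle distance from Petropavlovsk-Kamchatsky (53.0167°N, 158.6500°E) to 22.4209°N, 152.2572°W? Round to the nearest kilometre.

Δλ = -152.2572 − 158.6500 = -310.9072°; wrapped into (−180°, 180°]: 49.0928°.
Δφ = 22.4209 − 53.0167 = -30.5958°.
a = sin²(Δφ/2) + cos φ₁ · cos φ₂ · sin²(Δλ/2) = 0.165584.
c = 2·atan2(√a, √(1−a)) = 0.83816 rad → d = 6371·c ≈ 5339.92 km.

5340 km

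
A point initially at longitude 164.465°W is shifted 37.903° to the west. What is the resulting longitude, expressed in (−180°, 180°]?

157.632°E

Start at -164.465°; shift −37.903° → -202.368°.
-202.368° lies outside (−180°, 180°]; add 360° → +157.632°.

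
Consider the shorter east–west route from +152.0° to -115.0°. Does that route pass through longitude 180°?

Yes

Naïve |-115.0 − 152.0| = 267.0° > 180°, so the shorter arc goes the other way round — across 180°.
Signed shortest Δλ = ((-115.0 − 152.0 + 180) mod 360) − 180 = 93.0°.
Going east by 93.0° from +152.0° passes through 180° before reaching -115.0°.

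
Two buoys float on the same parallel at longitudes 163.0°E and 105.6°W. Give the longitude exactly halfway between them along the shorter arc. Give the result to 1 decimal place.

Signed shortest Δλ from +163.0° to -105.6° is +91.4°.
Midpoint longitude = +163.0° + (+91.4°)/2 = +163.0° + 45.7° = +208.7°.
Normalise into (−180°, 180°]: -151.3°.
(The naïve average (+163.0 + -105.6)/2 = 28.7° is on the wrong side of the globe.)

151.3°W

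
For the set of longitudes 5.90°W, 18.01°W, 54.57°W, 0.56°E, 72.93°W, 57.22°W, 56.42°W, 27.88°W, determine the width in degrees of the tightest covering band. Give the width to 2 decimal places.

73.49°

Sort the longitudes: -72.93°, -57.22°, -56.42°, -54.57°, -27.88°, -18.01°, -5.90°, +0.56°.
Eastward gaps between consecutive values (wrapping around): 15.71°, 0.80°, 1.85°, 26.69°, 9.87°, 12.11°, 6.46°, 286.51°.
Largest gap = 286.51° ⇒ minimal covering band is its complement: 360° − 286.51° = 73.49°.
Band runs from -72.93° eastward to +0.56°.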